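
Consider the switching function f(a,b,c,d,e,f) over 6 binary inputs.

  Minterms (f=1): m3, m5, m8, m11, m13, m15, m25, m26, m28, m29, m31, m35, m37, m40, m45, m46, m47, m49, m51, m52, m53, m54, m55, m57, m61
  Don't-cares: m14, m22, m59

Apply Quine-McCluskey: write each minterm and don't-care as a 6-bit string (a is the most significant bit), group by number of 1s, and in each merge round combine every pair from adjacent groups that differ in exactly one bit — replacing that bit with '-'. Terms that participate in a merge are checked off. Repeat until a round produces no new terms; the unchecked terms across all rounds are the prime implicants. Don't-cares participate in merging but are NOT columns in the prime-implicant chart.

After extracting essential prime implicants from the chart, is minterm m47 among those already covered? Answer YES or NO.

YES

size-2^0 implicants → 000011(✓)  000101(✓)  001000(✓)  001011(✓)  001101(✓)  001110(✓)  001111(✓)  010110(✓)  011001(✓)  011010  011100(✓)  011101(✓)  011111(✓)  100011(✓)  100101(✓)  101000(✓)  101101(✓)  101110(✓)  101111(✓)  110001(✓)  110011(✓)  110100(✓)  110101(✓)  110110(✓)  110111(✓)  111001(✓)  111011(✓)  111101(✓)
size-2^1 implicants → -00011  -00101(✓)  -01000  -01101(✓)  -01110(✓)  -01111(✓)  -10110  -11001(✓)  -11101(✓)  0-1101(✓)  0-1111(✓)  00-011  00-101(✓)  001-11  0011-1(✓)  00111-(✓)  011-01(✓)  0111-1(✓)  01110-  1-0011  1-0101(✓)  1-1101(✓)  10-101(✓)  1011-1(✓)  10111-(✓)  11-001(✓)  11-011(✓)  11-101(✓)  110-01(✓)  110-11(✓)  1100-1(✓)  1101-0(✓)  1101-1(✓)  11010-(✓)  11011-(✓)  111-01(✓)  1110-1(✓)
size-2^2 implicants → --1101  -0-101  -011-1  -0111-  -11-01  0-11-1  1--101  11--01  11-0-1  110--1  1101--
Unchecked terms (primes): --1101, -0-101, -00011, -01000, -011-1, -0111-, -10110, -11-01, 0-11-1, 00-011, 001-11, 011010, 01110-, 1--101, 1-0011, 11--01, 11-0-1, 110--1, 1101--
Minterm coverage:
  m3 ⊆ -00011,00-011
  m5 ⊆ -0-101 [E]
  m8 ⊆ -01000 [E]
  m11 ⊆ 00-011,001-11
  m13 ⊆ --1101,-0-101,-011-1,0-11-1
  m15 ⊆ -011-1,-0111-,0-11-1,001-11
  m25 ⊆ -11-01 [E]
  m26 ⊆ 011010 [E]
  m28 ⊆ 01110- [E]
  m29 ⊆ --1101,-11-01,0-11-1,01110-
  m31 ⊆ 0-11-1 [E]
  m35 ⊆ -00011,1-0011
  m37 ⊆ -0-101,1--101
  m40 ⊆ -01000 [E]
  m45 ⊆ --1101,-0-101,-011-1,1--101
  m46 ⊆ -0111- [E]
  m47 ⊆ -011-1,-0111-
  m49 ⊆ 11--01,11-0-1,110--1
  m51 ⊆ 1-0011,11-0-1,110--1
  m52 ⊆ 1101-- [E]
  m53 ⊆ 1--101,11--01,110--1,1101--
  m54 ⊆ -10110,1101--
  m55 ⊆ 110--1,1101--
  m57 ⊆ -11-01,11--01,11-0-1
  m61 ⊆ --1101,-11-01,1--101,11--01
E = {-0-101, -01000, -0111-, -11-01, 0-11-1, 011010, 01110-, 1101--}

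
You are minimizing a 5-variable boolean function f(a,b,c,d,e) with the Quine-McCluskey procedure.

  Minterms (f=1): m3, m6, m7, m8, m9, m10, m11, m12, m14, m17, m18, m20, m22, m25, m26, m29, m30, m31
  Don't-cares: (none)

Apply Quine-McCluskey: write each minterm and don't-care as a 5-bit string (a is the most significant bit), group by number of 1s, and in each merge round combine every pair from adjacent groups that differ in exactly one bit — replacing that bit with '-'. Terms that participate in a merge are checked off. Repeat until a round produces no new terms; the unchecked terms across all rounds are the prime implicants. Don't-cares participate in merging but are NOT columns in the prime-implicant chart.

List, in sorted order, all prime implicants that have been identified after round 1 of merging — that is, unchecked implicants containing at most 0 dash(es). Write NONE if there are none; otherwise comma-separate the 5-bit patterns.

NONE

size-2^0 implicants → 00011(✓)  00110(✓)  00111(✓)  01000(✓)  01001(✓)  01010(✓)  01011(✓)  01100(✓)  01110(✓)  10001(✓)  10010(✓)  10100(✓)  10110(✓)  11001(✓)  11010(✓)  11101(✓)  11110(✓)  11111(✓)
size-2^1 implicants → -0110(✓)  -1001  -1010(✓)  -1110(✓)  0-011  0-110(✓)  00-11  0011-  01-00(✓)  01-10(✓)  010-0(✓)  010-1(✓)  0100-(✓)  0101-(✓)  011-0(✓)  1-001  1-010(✓)  1-110(✓)  10-10(✓)  101-0  11-01  11-10(✓)  111-1  1111-
size-2^2 implicants → --110  -1-10  01--0  010--  1--10
Unchecked terms (primes): --110, -1-10, -1001, 0-011, 00-11, 0011-, 01--0, 010--, 1--10, 1-001, 101-0, 11-01, 111-1, 1111-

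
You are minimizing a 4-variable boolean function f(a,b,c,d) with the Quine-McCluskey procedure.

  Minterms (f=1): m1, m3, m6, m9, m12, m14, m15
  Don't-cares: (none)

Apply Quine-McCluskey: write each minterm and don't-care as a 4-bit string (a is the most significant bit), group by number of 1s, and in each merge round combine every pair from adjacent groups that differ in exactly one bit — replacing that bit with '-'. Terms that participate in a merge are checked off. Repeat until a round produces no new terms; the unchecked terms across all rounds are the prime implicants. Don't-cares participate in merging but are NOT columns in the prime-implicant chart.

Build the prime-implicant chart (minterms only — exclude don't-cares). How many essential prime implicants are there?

5

size-2^0 implicants → 0001(✓)  0011(✓)  0110(✓)  1001(✓)  1100(✓)  1110(✓)  1111(✓)
size-2^1 implicants → -001  -110  00-1  11-0  111-
Unchecked terms (primes): -001, -110, 00-1, 11-0, 111-
Minterm coverage:
  m1 ⊆ -001,00-1
  m3 ⊆ 00-1 [E]
  m6 ⊆ -110 [E]
  m9 ⊆ -001 [E]
  m12 ⊆ 11-0 [E]
  m14 ⊆ -110,11-0,111-
  m15 ⊆ 111- [E]
E = {-001, -110, 00-1, 11-0, 111-}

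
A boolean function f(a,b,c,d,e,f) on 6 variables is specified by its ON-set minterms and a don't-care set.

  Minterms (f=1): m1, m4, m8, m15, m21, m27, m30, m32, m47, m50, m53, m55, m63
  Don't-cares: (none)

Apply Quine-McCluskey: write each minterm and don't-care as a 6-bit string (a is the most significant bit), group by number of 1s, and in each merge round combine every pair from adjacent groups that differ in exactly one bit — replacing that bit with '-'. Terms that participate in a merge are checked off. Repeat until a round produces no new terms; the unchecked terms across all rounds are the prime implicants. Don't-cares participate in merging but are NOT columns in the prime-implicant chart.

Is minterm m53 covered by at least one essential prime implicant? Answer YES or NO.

Round 0: 000001 000100 001000 001111✓ 010101✓ 011011 011110 100000 101111✓ 110010 110101✓ 110111✓ 111111✓
Round 1: -01111 -10101 1-1111 11-111 1101-1
PIs = {-01111, -10101, 000001, 000100, 001000, 011011, 011110, 1-1111, 100000, 11-111, 110010, 1101-1}
Coverage chart:
  m1: 000001 ←essential
  m4: 000100 ←essential
  m8: 001000 ←essential
  m15: -01111 ←essential
  m21: -10101 ←essential
  m27: 011011 ←essential
  m30: 011110 ←essential
  m32: 100000 ←essential
  m47: -01111,1-1111
  m50: 110010 ←essential
  m53: -10101,1101-1
  m55: 11-111,1101-1
  m63: 1-1111,11-111
Essential: -01111, -10101, 000001, 000100, 001000, 011011, 011110, 100000, 110010

YES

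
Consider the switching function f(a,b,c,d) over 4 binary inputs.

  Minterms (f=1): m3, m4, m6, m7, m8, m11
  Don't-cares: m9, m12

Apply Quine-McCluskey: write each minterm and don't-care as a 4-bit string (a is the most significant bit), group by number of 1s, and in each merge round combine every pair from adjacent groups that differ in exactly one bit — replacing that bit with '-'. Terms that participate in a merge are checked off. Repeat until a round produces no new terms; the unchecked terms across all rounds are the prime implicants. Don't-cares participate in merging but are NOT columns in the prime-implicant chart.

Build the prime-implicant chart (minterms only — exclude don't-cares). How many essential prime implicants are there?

[col 0] 0011*, 0100*, 0110*, 0111*, 1000*, 1001*, 1011*, 1100*
[col 1] -011, -100, 0-11, 01-0, 011-, 1-00, 10-1, 100-
Prime implicants: -011, -100, 0-11, 01-0, 011-, 1-00, 10-1, 100-
PI chart (minterm → PIs covering it):
  3 | -011,0-11
  4 | -100,01-0
  6 | 01-0,011-
  7 | 0-11,011-
  8 | 1-00,100-
  11 | -011,10-1
(no essential prime implicants)

0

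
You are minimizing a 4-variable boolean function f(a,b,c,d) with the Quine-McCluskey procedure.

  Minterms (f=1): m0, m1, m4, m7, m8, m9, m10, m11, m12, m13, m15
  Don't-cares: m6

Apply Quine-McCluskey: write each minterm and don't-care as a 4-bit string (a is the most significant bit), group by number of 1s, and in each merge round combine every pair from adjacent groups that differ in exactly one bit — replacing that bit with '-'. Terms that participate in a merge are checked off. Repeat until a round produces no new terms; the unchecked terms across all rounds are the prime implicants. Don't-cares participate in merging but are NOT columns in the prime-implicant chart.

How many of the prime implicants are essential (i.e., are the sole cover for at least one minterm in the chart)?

2

size-2^0 implicants → 0000(✓)  0001(✓)  0100(✓)  0110(✓)  0111(✓)  1000(✓)  1001(✓)  1010(✓)  1011(✓)  1100(✓)  1101(✓)  1111(✓)
size-2^1 implicants → -000(✓)  -001(✓)  -100(✓)  -111  0-00(✓)  000-(✓)  01-0  011-  1-00(✓)  1-01(✓)  1-11(✓)  10-0(✓)  10-1(✓)  100-(✓)  101-(✓)  11-1(✓)  110-(✓)
size-2^2 implicants → --00  -00-  1--1  1-0-  10--
Unchecked terms (primes): --00, -00-, -111, 01-0, 011-, 1--1, 1-0-, 10--
Minterm coverage:
  m0 ⊆ --00,-00-
  m1 ⊆ -00- [E]
  m4 ⊆ --00,01-0
  m7 ⊆ -111,011-
  m8 ⊆ --00,-00-,1-0-,10--
  m9 ⊆ -00-,1--1,1-0-,10--
  m10 ⊆ 10-- [E]
  m11 ⊆ 1--1,10--
  m12 ⊆ --00,1-0-
  m13 ⊆ 1--1,1-0-
  m15 ⊆ -111,1--1
E = {-00-, 10--}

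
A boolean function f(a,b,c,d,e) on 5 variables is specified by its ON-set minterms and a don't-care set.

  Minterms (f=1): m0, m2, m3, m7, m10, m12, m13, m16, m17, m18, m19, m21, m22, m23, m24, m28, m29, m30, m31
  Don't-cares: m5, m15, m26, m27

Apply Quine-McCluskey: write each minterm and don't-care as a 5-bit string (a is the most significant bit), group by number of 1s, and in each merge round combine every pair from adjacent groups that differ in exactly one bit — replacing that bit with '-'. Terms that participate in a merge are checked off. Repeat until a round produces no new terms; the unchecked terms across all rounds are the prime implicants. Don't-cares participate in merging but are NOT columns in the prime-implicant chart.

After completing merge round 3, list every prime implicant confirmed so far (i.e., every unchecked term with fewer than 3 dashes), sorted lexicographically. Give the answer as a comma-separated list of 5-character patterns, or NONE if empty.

--010, -0-11, -00-0, -001-, -110-, 1-0-0, 10--1, 100--, 11--0, 111--

size-2^0 implicants → 00000(✓)  00010(✓)  00011(✓)  00101(✓)  00111(✓)  01010(✓)  01100(✓)  01101(✓)  01111(✓)  10000(✓)  10001(✓)  10010(✓)  10011(✓)  10101(✓)  10110(✓)  10111(✓)  11000(✓)  11010(✓)  11011(✓)  11100(✓)  11101(✓)  11110(✓)  11111(✓)
size-2^1 implicants → -0000(✓)  -0010(✓)  -0011(✓)  -0101(✓)  -0111(✓)  -1010(✓)  -1100(✓)  -1101(✓)  -1111(✓)  0-010(✓)  0-101(✓)  0-111(✓)  00-11(✓)  000-0(✓)  0001-(✓)  001-1(✓)  011-1(✓)  0110-(✓)  1-000(✓)  1-010(✓)  1-011(✓)  1-101(✓)  1-110(✓)  1-111(✓)  10-01(✓)  10-10(✓)  10-11(✓)  100-0(✓)  100-1(✓)  1000-(✓)  1001-(✓)  101-1(✓)  1011-(✓)  11-00(✓)  11-10(✓)  11-11(✓)  110-0(✓)  1101-(✓)  111-0(✓)  111-1(✓)  1110-(✓)  1111-(✓)
size-2^2 implicants → --010  --101(✓)  --111(✓)  -0-11  -00-0  -001-  -01-1(✓)  -11-1(✓)  -110-  0-1-1(✓)  1--10(✓)  1--11(✓)  1-0-0  1-01-(✓)  1-1-1(✓)  1-11-(✓)  10--1  10-1-(✓)  100--  11--0  11-1-(✓)  111--
size-2^3 implicants → --1-1  1--1-
Unchecked terms (primes): --010, --1-1, -0-11, -00-0, -001-, -110-, 1--1-, 1-0-0, 10--1, 100--, 11--0, 111--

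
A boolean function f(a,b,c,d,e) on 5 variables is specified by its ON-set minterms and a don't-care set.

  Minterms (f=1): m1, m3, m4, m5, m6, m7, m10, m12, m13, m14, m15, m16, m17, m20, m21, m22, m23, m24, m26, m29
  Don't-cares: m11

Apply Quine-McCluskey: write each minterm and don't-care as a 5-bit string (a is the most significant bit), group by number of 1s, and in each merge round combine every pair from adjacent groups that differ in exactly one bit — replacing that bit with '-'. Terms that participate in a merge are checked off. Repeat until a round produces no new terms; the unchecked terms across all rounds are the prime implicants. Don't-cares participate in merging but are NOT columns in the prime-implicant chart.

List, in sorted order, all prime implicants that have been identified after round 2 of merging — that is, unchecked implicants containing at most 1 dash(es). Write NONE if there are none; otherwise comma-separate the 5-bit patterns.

size-2^0 implicants → 00001(✓)  00011(✓)  00100(✓)  00101(✓)  00110(✓)  00111(✓)  01010(✓)  01011(✓)  01100(✓)  01101(✓)  01110(✓)  01111(✓)  10000(✓)  10001(✓)  10100(✓)  10101(✓)  10110(✓)  10111(✓)  11000(✓)  11010(✓)  11101(✓)
size-2^1 implicants → -0001(✓)  -0100(✓)  -0101(✓)  -0110(✓)  -0111(✓)  -1010  -1101(✓)  0-011(✓)  0-100(✓)  0-101(✓)  0-110(✓)  0-111(✓)  00-01(✓)  00-11(✓)  000-1(✓)  001-0(✓)  001-1(✓)  0010-(✓)  0011-(✓)  01-10(✓)  01-11(✓)  0101-(✓)  011-0(✓)  011-1(✓)  0110-(✓)  0111-(✓)  1-000  1-101(✓)  10-00(✓)  10-01(✓)  1000-(✓)  101-0(✓)  101-1(✓)  1010-(✓)  1011-(✓)  110-0
size-2^2 implicants → --101  -0-01  -01-0(✓)  -01-1(✓)  -010-(✓)  -011-(✓)  0--11  0-1-0(✓)  0-1-1(✓)  0-10-(✓)  0-11-(✓)  00--1  001--(✓)  01-1-  011--(✓)  10-0-  101--(✓)
size-2^3 implicants → -01--  0-1--
Unchecked terms (primes): --101, -0-01, -01--, -1010, 0--11, 0-1--, 00--1, 01-1-, 1-000, 10-0-, 110-0

-1010, 1-000, 110-0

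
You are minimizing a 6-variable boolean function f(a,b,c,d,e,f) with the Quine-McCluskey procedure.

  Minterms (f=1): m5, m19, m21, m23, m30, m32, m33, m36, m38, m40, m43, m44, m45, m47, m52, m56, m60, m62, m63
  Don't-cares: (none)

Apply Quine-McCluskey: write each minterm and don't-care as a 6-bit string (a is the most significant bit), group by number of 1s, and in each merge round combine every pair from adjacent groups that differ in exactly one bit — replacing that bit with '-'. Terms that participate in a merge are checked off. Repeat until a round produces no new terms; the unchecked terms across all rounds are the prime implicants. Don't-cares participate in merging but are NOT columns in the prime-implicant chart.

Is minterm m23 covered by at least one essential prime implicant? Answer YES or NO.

YES

size-2^0 implicants → 000101(✓)  010011(✓)  010101(✓)  010111(✓)  011110(✓)  100000(✓)  100001(✓)  100100(✓)  100110(✓)  101000(✓)  101011(✓)  101100(✓)  101101(✓)  101111(✓)  110100(✓)  111000(✓)  111100(✓)  111110(✓)  111111(✓)
size-2^1 implicants → -11110  0-0101  010-11  0101-1  1-0100(✓)  1-1000(✓)  1-1100(✓)  1-1111  10-000(✓)  10-100(✓)  100-00(✓)  10000-  1001-0  101-00(✓)  101-11  1011-1  10110-  11-100(✓)  111-00(✓)  1111-0  11111-
size-2^2 implicants → 1--100  1-1-00  10--00
Unchecked terms (primes): -11110, 0-0101, 010-11, 0101-1, 1--100, 1-1-00, 1-1111, 10--00, 10000-, 1001-0, 101-11, 1011-1, 10110-, 1111-0, 11111-
Minterm coverage:
  m5 ⊆ 0-0101 [E]
  m19 ⊆ 010-11 [E]
  m21 ⊆ 0-0101,0101-1
  m23 ⊆ 010-11,0101-1
  m30 ⊆ -11110 [E]
  m32 ⊆ 10--00,10000-
  m33 ⊆ 10000- [E]
  m36 ⊆ 1--100,10--00,1001-0
  m38 ⊆ 1001-0 [E]
  m40 ⊆ 1-1-00,10--00
  m43 ⊆ 101-11 [E]
  m44 ⊆ 1--100,1-1-00,10--00,10110-
  m45 ⊆ 1011-1,10110-
  m47 ⊆ 1-1111,101-11,1011-1
  m52 ⊆ 1--100 [E]
  m56 ⊆ 1-1-00 [E]
  m60 ⊆ 1--100,1-1-00,1111-0
  m62 ⊆ -11110,1111-0,11111-
  m63 ⊆ 1-1111,11111-
E = {-11110, 0-0101, 010-11, 1--100, 1-1-00, 10000-, 1001-0, 101-11}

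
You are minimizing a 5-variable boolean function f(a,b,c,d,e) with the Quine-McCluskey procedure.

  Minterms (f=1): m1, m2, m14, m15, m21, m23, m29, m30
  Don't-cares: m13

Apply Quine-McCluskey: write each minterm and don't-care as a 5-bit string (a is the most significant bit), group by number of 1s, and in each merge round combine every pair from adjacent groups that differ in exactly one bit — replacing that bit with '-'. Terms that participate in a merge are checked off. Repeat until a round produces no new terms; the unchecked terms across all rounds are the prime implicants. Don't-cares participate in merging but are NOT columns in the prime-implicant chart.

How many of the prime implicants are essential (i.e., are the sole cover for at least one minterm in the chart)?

Round 0: 00001 00010 01101✓ 01110✓ 01111✓ 10101✓ 10111✓ 11101✓ 11110✓
Round 1: -1101 -1110 011-1 0111- 1-101 101-1
PIs = {-1101, -1110, 00001, 00010, 011-1, 0111-, 1-101, 101-1}
Coverage chart:
  m1: 00001 ←essential
  m2: 00010 ←essential
  m14: -1110,0111-
  m15: 011-1,0111-
  m21: 1-101,101-1
  m23: 101-1 ←essential
  m29: -1101,1-101
  m30: -1110 ←essential
Essential: -1110, 00001, 00010, 101-1

4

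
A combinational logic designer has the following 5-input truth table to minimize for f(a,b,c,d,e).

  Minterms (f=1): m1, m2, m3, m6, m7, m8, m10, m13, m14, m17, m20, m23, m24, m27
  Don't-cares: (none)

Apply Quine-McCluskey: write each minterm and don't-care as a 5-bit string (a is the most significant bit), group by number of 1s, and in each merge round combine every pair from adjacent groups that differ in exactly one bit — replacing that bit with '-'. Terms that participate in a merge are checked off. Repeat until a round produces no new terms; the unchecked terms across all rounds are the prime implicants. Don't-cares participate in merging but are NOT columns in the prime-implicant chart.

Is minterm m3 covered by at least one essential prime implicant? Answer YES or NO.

NO

Round 0: 00001✓ 00010✓ 00011✓ 00110✓ 00111✓ 01000✓ 01010✓ 01101 01110✓ 10001✓ 10100 10111✓ 11000✓ 11011
Round 1: -0001 -0111 -1000 0-010✓ 0-110✓ 00-10✓ 00-11✓ 000-1 0001-✓ 0011-✓ 01-10✓ 010-0
Round 2: 0--10 00-1-
PIs = {-0001, -0111, -1000, 0--10, 00-1-, 000-1, 010-0, 01101, 10100, 11011}
Coverage chart:
  m1: -0001,000-1
  m2: 0--10,00-1-
  m3: 00-1-,000-1
  m6: 0--10,00-1-
  m7: -0111,00-1-
  m8: -1000,010-0
  m10: 0--10,010-0
  m13: 01101 ←essential
  m14: 0--10 ←essential
  m17: -0001 ←essential
  m20: 10100 ←essential
  m23: -0111 ←essential
  m24: -1000 ←essential
  m27: 11011 ←essential
Essential: -0001, -0111, -1000, 0--10, 01101, 10100, 11011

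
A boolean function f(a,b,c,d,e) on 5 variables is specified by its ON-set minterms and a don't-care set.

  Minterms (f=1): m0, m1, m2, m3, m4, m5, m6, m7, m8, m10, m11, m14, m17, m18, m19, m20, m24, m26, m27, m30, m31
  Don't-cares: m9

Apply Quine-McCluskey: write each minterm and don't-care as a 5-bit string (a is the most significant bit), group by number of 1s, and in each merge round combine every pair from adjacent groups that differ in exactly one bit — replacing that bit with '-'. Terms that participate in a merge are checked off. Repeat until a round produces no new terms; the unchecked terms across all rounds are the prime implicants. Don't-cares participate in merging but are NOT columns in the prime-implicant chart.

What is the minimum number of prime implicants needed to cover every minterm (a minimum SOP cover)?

7

Round 0: 00000✓ 00001✓ 00010✓ 00011✓ 00100✓ 00101✓ 00110✓ 00111✓ 01000✓ 01001✓ 01010✓ 01011✓ 01110✓ 10001✓ 10010✓ 10011✓ 10100✓ 11000✓ 11010✓ 11011✓ 11110✓ 11111✓
Round 1: -0001✓ -0010✓ -0011✓ -0100 -1000✓ -1010✓ -1011✓ -1110✓ 0-000✓ 0-001✓ 0-010✓ 0-011✓ 0-110✓ 00-00✓ 00-01✓ 00-10✓ 00-11✓ 000-0✓ 000-1✓ 0000-✓ 0001-✓ 001-0✓ 001-1✓ 0010-✓ 0011-✓ 01-10✓ 010-0✓ 010-1✓ 0100-✓ 0101-✓ 1-010✓ 1-011✓ 100-1✓ 1001-✓ 11-10✓ 11-11✓ 110-0✓ 1101-✓ 1111-✓
Round 2: --010✓ --011✓ -00-1 -001-✓ -1-10 -10-0 -101-✓ 0--10 0-0-0✓ 0-0-1✓ 0-00-✓ 0-01-✓ 00--0✓ 00--1✓ 00-0-✓ 00-1-✓ 000--✓ 001--✓ 010--✓ 1-01-✓ 11-1-
Round 3: --01- 0-0-- 00---
PIs = {--01-, -00-1, -0100, -1-10, -10-0, 0--10, 0-0--, 00---, 11-1-}
Coverage chart:
  m0: 0-0--,00---
  m1: -00-1,0-0--,00---
  m2: --01-,0--10,0-0--,00---
  m3: --01-,-00-1,0-0--,00---
  m4: -0100,00---
  m5: 00--- ←essential
  m6: 0--10,00---
  m7: 00--- ←essential
  m8: -10-0,0-0--
  m10: --01-,-1-10,-10-0,0--10,0-0--
  m11: --01-,0-0--
  m14: -1-10,0--10
  m17: -00-1 ←essential
  m18: --01- ←essential
  m19: --01-,-00-1
  m20: -0100 ←essential
  m24: -10-0 ←essential
  m26: --01-,-1-10,-10-0,11-1-
  m27: --01-,11-1-
  m30: -1-10,11-1-
  m31: 11-1- ←essential
Essential: --01-, -00-1, -0100, -10-0, 00---, 11-1-
Petrick residual → -1-10
Min cover (7 terms): c'd + b'c'e + b'cd'e' + bde' + bc'e' + a'b' + abd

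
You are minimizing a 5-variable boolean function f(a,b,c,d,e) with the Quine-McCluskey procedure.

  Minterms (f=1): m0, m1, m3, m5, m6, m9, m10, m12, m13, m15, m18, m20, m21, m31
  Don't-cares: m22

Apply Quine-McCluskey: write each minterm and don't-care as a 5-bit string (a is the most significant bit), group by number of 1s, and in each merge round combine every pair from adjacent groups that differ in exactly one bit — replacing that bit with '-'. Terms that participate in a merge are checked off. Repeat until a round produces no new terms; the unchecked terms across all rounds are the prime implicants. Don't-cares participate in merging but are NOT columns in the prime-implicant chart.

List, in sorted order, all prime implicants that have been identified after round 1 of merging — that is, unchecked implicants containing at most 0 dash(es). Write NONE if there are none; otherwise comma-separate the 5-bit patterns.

01010

size-2^0 implicants → 00000(✓)  00001(✓)  00011(✓)  00101(✓)  00110(✓)  01001(✓)  01010  01100(✓)  01101(✓)  01111(✓)  10010(✓)  10100(✓)  10101(✓)  10110(✓)  11111(✓)
size-2^1 implicants → -0101  -0110  -1111  0-001(✓)  0-101(✓)  00-01(✓)  000-1  0000-  01-01(✓)  011-1  0110-  10-10  101-0  1010-
size-2^2 implicants → 0--01
Unchecked terms (primes): -0101, -0110, -1111, 0--01, 000-1, 0000-, 01010, 011-1, 0110-, 10-10, 101-0, 1010-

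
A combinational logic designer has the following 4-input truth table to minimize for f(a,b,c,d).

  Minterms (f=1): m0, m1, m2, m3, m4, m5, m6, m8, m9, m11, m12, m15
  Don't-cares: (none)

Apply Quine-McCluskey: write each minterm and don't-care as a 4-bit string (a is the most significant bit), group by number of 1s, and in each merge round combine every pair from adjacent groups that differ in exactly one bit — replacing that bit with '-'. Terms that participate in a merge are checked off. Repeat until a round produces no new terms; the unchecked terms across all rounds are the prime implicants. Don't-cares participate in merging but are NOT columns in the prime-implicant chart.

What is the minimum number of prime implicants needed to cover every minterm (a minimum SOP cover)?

5

Round 0: 0000✓ 0001✓ 0010✓ 0011✓ 0100✓ 0101✓ 0110✓ 1000✓ 1001✓ 1011✓ 1100✓ 1111✓
Round 1: -000✓ -001✓ -011✓ -100✓ 0-00✓ 0-01✓ 0-10✓ 00-0✓ 00-1✓ 000-✓ 001-✓ 01-0✓ 010-✓ 1-00✓ 1-11 10-1✓ 100-✓
Round 2: --00 -0-1 -00- 0--0 0-0- 00--
PIs = {--00, -0-1, -00-, 0--0, 0-0-, 00--, 1-11}
Coverage chart:
  m0: --00,-00-,0--0,0-0-,00--
  m1: -0-1,-00-,0-0-,00--
  m2: 0--0,00--
  m3: -0-1,00--
  m4: --00,0--0,0-0-
  m5: 0-0- ←essential
  m6: 0--0 ←essential
  m8: --00,-00-
  m9: -0-1,-00-
  m11: -0-1,1-11
  m12: --00 ←essential
  m15: 1-11 ←essential
Essential: --00, 0--0, 0-0-, 1-11
Petrick residual → -0-1
Min cover (5 terms): c'd' + b'd + a'd' + a'c' + acd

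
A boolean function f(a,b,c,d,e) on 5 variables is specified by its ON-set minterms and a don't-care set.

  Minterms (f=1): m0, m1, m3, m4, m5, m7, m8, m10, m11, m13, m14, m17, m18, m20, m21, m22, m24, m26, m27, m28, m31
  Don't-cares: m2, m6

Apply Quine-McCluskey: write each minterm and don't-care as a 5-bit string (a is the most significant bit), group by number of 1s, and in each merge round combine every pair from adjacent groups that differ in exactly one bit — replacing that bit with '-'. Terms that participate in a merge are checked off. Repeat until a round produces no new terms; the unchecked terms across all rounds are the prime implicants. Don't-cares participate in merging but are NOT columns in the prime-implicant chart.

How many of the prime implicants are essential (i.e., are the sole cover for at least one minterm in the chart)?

5

[col 0] 00000*, 00001*, 00010*, 00011*, 00100*, 00101*, 00110*, 00111*, 01000*, 01010*, 01011*, 01101*, 01110*, 10001*, 10010*, 10100*, 10101*, 10110*, 11000*, 11010*, 11011*, 11100*, 11111*
[col 1] -0001*, -0010*, -0100*, -0101*, -0110*, -1000*, -1010*, -1011*, 0-000*, 0-010*, 0-011*, 0-101, 0-110*, 00-00*, 00-01*, 00-10*, 00-11*, 000-0*, 000-1*, 0000-*, 0001-*, 001-0*, 001-1*, 0010-*, 0011-*, 01-10*, 010-0*, 0101-*, 1-010*, 1-100, 10-01*, 10-10*, 101-0*, 1010-*, 11-00, 11-11, 110-0*, 1101-*
[col 2] --010, -0-01, -0-10, -01-0, -010-, -10-0, -101-, 0--10, 0-0-0, 0-01-, 00--0*, 00--1*, 00-0-*, 00-1-*, 000--*, 001--*
[col 3] 00---
Prime implicants: --010, -0-01, -0-10, -01-0, -010-, -10-0, -101-, 0--10, 0-0-0, 0-01-, 0-101, 00---, 1-100, 11-00, 11-11
PI chart (minterm → PIs covering it):
  0 | 0-0-0,00---
  1 | -0-01,00---
  3 | 0-01-,00---
  4 | -01-0,-010-,00---
  5 | -0-01,-010-,0-101,00---
  7 | 00---  (sole → essential)
  8 | -10-0,0-0-0
  10 | --010,-10-0,-101-,0--10,0-0-0,0-01-
  11 | -101-,0-01-
  13 | 0-101  (sole → essential)
  14 | 0--10  (sole → essential)
  17 | -0-01  (sole → essential)
  18 | --010,-0-10
  20 | -01-0,-010-,1-100
  21 | -0-01,-010-
  22 | -0-10,-01-0
  24 | -10-0,11-00
  26 | --010,-10-0,-101-
  27 | -101-,11-11
  28 | 1-100,11-00
  31 | 11-11  (sole → essential)
Essential prime implicants: -0-01, 0--10, 0-101, 00---, 11-11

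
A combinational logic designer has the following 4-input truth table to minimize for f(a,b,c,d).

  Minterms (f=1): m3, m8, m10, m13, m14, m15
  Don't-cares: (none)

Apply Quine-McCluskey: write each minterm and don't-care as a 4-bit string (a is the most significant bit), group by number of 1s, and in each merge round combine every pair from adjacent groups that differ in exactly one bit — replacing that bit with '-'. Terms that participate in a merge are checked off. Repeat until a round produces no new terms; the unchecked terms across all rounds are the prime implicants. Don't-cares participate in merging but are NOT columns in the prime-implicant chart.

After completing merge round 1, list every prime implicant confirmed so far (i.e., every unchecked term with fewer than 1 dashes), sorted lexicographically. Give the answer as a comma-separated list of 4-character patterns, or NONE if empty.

0011

[col 0] 0011, 1000*, 1010*, 1101*, 1110*, 1111*
[col 1] 1-10, 10-0, 11-1, 111-
Prime implicants: 0011, 1-10, 10-0, 11-1, 111-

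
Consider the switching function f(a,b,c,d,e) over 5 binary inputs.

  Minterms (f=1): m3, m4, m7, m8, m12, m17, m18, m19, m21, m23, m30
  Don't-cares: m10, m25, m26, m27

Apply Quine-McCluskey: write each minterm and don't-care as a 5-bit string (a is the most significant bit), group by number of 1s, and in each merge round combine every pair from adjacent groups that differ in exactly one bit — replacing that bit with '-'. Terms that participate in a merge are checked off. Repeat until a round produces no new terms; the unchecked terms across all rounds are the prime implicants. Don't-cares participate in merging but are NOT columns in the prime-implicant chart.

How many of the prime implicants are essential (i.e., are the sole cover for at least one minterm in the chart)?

size-2^0 implicants → 00011(✓)  00100(✓)  00111(✓)  01000(✓)  01010(✓)  01100(✓)  10001(✓)  10010(✓)  10011(✓)  10101(✓)  10111(✓)  11001(✓)  11010(✓)  11011(✓)  11110(✓)
size-2^1 implicants → -0011(✓)  -0111(✓)  -1010  0-100  00-11(✓)  01-00  010-0  1-001(✓)  1-010(✓)  1-011(✓)  10-01(✓)  10-11(✓)  100-1(✓)  1001-(✓)  101-1(✓)  11-10  110-1(✓)  1101-(✓)
size-2^2 implicants → -0-11  1-0-1  1-01-  10--1
Unchecked terms (primes): -0-11, -1010, 0-100, 01-00, 010-0, 1-0-1, 1-01-, 10--1, 11-10
Minterm coverage:
  m3 ⊆ -0-11 [E]
  m4 ⊆ 0-100 [E]
  m7 ⊆ -0-11 [E]
  m8 ⊆ 01-00,010-0
  m12 ⊆ 0-100,01-00
  m17 ⊆ 1-0-1,10--1
  m18 ⊆ 1-01- [E]
  m19 ⊆ -0-11,1-0-1,1-01-,10--1
  m21 ⊆ 10--1 [E]
  m23 ⊆ -0-11,10--1
  m30 ⊆ 11-10 [E]
E = {-0-11, 0-100, 1-01-, 10--1, 11-10}

5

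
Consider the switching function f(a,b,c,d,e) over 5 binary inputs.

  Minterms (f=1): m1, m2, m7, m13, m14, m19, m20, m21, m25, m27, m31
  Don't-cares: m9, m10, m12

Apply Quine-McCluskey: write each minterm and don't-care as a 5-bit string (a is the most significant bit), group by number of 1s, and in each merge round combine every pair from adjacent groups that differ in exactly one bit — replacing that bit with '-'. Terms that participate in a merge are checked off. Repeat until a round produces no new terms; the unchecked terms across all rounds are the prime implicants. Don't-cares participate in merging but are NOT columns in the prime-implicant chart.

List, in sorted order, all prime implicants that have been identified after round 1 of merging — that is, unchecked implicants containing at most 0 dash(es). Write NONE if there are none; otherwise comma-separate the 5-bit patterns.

Round 0: 00001✓ 00010✓ 00111 01001✓ 01010✓ 01100✓ 01101✓ 01110✓ 10011✓ 10100✓ 10101✓ 11001✓ 11011✓ 11111✓
Round 1: -1001 0-001 0-010 01-01 01-10 011-0 0110- 1-011 1010- 11-11 110-1
PIs = {-1001, 0-001, 0-010, 00111, 01-01, 01-10, 011-0, 0110-, 1-011, 1010-, 11-11, 110-1}

00111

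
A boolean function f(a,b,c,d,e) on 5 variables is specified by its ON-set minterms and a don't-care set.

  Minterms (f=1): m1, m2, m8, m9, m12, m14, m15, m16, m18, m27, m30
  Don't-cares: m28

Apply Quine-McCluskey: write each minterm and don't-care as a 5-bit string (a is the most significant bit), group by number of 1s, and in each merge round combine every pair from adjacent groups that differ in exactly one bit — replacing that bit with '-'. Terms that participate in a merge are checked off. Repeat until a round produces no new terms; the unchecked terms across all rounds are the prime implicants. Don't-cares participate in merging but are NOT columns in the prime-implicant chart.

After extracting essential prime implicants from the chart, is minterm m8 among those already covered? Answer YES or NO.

Round 0: 00001✓ 00010✓ 01000✓ 01001✓ 01100✓ 01110✓ 01111✓ 10000✓ 10010✓ 11011 11100✓ 11110✓
Round 1: -0010 -1100✓ -1110✓ 0-001 01-00 0100- 011-0✓ 0111- 100-0 111-0✓
Round 2: -11-0
PIs = {-0010, -11-0, 0-001, 01-00, 0100-, 0111-, 100-0, 11011}
Coverage chart:
  m1: 0-001 ←essential
  m2: -0010 ←essential
  m8: 01-00,0100-
  m9: 0-001,0100-
  m12: -11-0,01-00
  m14: -11-0,0111-
  m15: 0111- ←essential
  m16: 100-0 ←essential
  m18: -0010,100-0
  m27: 11011 ←essential
  m30: -11-0 ←essential
Essential: -0010, -11-0, 0-001, 0111-, 100-0, 11011

NO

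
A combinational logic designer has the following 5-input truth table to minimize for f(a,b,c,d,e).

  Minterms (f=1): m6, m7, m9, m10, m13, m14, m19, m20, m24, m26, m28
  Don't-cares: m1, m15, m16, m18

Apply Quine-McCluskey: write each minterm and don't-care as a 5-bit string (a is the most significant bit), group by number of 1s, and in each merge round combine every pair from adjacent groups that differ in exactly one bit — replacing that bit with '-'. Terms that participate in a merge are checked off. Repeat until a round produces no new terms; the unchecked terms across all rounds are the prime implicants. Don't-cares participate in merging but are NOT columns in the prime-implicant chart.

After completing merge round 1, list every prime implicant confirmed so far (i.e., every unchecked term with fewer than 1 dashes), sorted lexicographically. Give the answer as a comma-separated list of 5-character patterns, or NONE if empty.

NONE

Round 0: 00001✓ 00110✓ 00111✓ 01001✓ 01010✓ 01101✓ 01110✓ 01111✓ 10000✓ 10010✓ 10011✓ 10100✓ 11000✓ 11010✓ 11100✓
Round 1: -1010 0-001 0-110✓ 0-111✓ 0011-✓ 01-01 01-10 011-1 0111-✓ 1-000✓ 1-010✓ 1-100✓ 10-00✓ 100-0✓ 1001- 11-00✓ 110-0✓
Round 2: 0-11- 1--00 1-0-0
PIs = {-1010, 0-001, 0-11-, 01-01, 01-10, 011-1, 1--00, 1-0-0, 1001-}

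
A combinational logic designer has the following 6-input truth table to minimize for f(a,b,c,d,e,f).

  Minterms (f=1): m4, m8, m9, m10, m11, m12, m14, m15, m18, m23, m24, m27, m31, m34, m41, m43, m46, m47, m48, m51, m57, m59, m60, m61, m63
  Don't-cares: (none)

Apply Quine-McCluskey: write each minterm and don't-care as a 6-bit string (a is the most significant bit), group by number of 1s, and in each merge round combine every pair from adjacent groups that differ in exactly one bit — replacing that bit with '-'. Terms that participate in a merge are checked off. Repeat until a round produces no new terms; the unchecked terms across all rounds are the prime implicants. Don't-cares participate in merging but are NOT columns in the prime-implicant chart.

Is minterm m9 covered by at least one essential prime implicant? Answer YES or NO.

NO

[col 0] 000100*, 001000*, 001001*, 001010*, 001011*, 001100*, 001110*, 001111*, 010010, 010111*, 011000*, 011011*, 011111*, 100010, 101001*, 101011*, 101110*, 101111*, 110000, 110011*, 111001*, 111011*, 111100*, 111101*, 111111*
[col 1] -01001*, -01011*, -01110*, -01111*, -11011*, -11111*, 0-1000, 0-1011*, 0-1111*, 00-100, 001-00*, 001-10*, 001-11*, 0010-0*, 0010-1*, 00100-*, 00101-*, 0011-0*, 00111-*, 01-111, 011-11*, 1-1001*, 1-1011*, 1-1111*, 101-11*, 1010-1*, 10111-*, 11-011, 111-01*, 111-11*, 1110-1*, 1111-1*, 11110-
[col 2] --1011*, --1111*, -01-11*, -010-1, -0111-, -11-11*, 0-1-11*, 001--0, 001-1-, 0010--, 1-1-11*, 1-10-1, 111--1
[col 3] --1-11
Prime implicants: --1-11, -010-1, -0111-, 0-1000, 00-100, 001--0, 001-1-, 0010--, 01-111, 010010, 1-10-1, 100010, 11-011, 110000, 111--1, 11110-
PI chart (minterm → PIs covering it):
  4 | 00-100  (sole → essential)
  8 | 0-1000,001--0,0010--
  9 | -010-1,0010--
  10 | 001--0,001-1-,0010--
  11 | --1-11,-010-1,001-1-,0010--
  12 | 00-100,001--0
  14 | -0111-,001--0,001-1-
  15 | --1-11,-0111-,001-1-
  18 | 010010  (sole → essential)
  23 | 01-111  (sole → essential)
  24 | 0-1000  (sole → essential)
  27 | --1-11  (sole → essential)
  31 | --1-11,01-111
  34 | 100010  (sole → essential)
  41 | -010-1,1-10-1
  43 | --1-11,-010-1,1-10-1
  46 | -0111-  (sole → essential)
  47 | --1-11,-0111-
  48 | 110000  (sole → essential)
  51 | 11-011  (sole → essential)
  57 | 1-10-1,111--1
  59 | --1-11,1-10-1,11-011,111--1
  60 | 11110-  (sole → essential)
  61 | 111--1,11110-
  63 | --1-11,111--1
Essential prime implicants: --1-11, -0111-, 0-1000, 00-100, 01-111, 010010, 100010, 11-011, 110000, 11110-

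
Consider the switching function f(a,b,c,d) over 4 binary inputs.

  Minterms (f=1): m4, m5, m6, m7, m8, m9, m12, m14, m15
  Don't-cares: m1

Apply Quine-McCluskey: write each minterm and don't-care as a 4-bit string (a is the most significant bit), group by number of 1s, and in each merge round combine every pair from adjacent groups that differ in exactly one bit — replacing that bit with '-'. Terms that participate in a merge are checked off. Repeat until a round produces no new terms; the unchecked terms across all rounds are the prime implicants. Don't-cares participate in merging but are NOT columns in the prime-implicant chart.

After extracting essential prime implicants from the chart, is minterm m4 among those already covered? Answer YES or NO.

NO

Round 0: 0001✓ 0100✓ 0101✓ 0110✓ 0111✓ 1000✓ 1001✓ 1100✓ 1110✓ 1111✓
Round 1: -001 -100✓ -110✓ -111✓ 0-01 01-0✓ 01-1✓ 010-✓ 011-✓ 1-00 100- 11-0✓ 111-✓
Round 2: -1-0 -11- 01--
PIs = {-001, -1-0, -11-, 0-01, 01--, 1-00, 100-}
Coverage chart:
  m4: -1-0,01--
  m5: 0-01,01--
  m6: -1-0,-11-,01--
  m7: -11-,01--
  m8: 1-00,100-
  m9: -001,100-
  m12: -1-0,1-00
  m14: -1-0,-11-
  m15: -11- ←essential
Essential: -11-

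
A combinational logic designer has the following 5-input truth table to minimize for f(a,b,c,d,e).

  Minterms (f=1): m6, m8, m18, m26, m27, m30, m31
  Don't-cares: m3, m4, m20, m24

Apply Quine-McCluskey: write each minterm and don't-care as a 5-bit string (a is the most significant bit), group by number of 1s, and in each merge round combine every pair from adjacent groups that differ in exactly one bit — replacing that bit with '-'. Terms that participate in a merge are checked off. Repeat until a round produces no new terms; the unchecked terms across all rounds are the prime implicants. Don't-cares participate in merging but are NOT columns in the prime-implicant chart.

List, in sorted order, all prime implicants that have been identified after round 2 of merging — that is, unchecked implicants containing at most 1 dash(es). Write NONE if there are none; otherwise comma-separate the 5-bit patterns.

-0100, -1000, 00011, 001-0, 1-010, 110-0

Round 0: 00011 00100✓ 00110✓ 01000✓ 10010✓ 10100✓ 11000✓ 11010✓ 11011✓ 11110✓ 11111✓
Round 1: -0100 -1000 001-0 1-010 11-10✓ 11-11✓ 110-0 1101-✓ 1111-✓
Round 2: 11-1-
PIs = {-0100, -1000, 00011, 001-0, 1-010, 11-1-, 110-0}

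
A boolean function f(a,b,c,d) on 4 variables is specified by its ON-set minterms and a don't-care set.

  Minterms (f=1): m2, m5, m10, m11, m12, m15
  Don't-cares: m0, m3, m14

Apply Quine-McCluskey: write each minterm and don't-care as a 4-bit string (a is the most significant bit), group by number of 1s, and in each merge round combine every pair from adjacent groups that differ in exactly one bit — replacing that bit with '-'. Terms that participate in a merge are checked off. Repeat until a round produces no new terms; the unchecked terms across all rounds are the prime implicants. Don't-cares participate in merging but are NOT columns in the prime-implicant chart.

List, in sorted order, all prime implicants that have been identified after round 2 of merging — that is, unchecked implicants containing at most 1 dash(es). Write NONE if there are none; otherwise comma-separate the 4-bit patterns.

[col 0] 0000*, 0010*, 0011*, 0101, 1010*, 1011*, 1100*, 1110*, 1111*
[col 1] -010*, -011*, 00-0, 001-*, 1-10*, 1-11*, 101-*, 11-0, 111-*
[col 2] -01-, 1-1-
Prime implicants: -01-, 00-0, 0101, 1-1-, 11-0

00-0, 0101, 11-0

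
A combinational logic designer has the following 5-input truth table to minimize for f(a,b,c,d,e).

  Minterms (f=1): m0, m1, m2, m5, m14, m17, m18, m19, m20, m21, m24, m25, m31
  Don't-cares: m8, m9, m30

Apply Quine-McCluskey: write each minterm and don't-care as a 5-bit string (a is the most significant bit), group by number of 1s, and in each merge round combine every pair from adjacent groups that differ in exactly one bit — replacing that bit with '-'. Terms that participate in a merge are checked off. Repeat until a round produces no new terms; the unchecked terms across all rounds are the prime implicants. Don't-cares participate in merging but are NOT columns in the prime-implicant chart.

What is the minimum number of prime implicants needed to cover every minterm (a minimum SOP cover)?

7

[col 0] 00000*, 00001*, 00010*, 00101*, 01000*, 01001*, 01110*, 10001*, 10010*, 10011*, 10100*, 10101*, 11000*, 11001*, 11110*, 11111*
[col 1] -0001*, -0010, -0101*, -1000*, -1001*, -1110, 0-000*, 0-001*, 00-01*, 000-0, 0000-*, 0100-*, 1-001*, 10-01*, 100-1, 1001-, 1010-, 1100-*, 1111-
[col 2] --001, -0-01, -100-, 0-00-
Prime implicants: --001, -0-01, -0010, -100-, -1110, 0-00-, 000-0, 100-1, 1001-, 1010-, 1111-
PI chart (minterm → PIs covering it):
  0 | 0-00-,000-0
  1 | --001,-0-01,0-00-
  2 | -0010,000-0
  5 | -0-01  (sole → essential)
  14 | -1110  (sole → essential)
  17 | --001,-0-01,100-1
  18 | -0010,1001-
  19 | 100-1,1001-
  20 | 1010-  (sole → essential)
  21 | -0-01,1010-
  24 | -100-  (sole → essential)
  25 | --001,-100-
  31 | 1111-  (sole → essential)
Essential prime implicants: -0-01, -100-, -1110, 1010-, 1111-
Petrick residual → 000-0, 1001-
Minimum SOP uses 7 PIs: b'd'e + bc'd' + bcde' + a'b'c'e' + ab'c'd + ab'cd' + abcd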